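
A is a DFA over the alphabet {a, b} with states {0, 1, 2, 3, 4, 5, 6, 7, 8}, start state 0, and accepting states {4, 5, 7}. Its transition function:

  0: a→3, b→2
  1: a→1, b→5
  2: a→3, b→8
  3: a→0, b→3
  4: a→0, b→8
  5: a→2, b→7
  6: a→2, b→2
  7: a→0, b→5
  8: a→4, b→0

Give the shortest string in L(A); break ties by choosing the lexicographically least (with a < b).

bba

A breadth-first search from 0 reaches an accepting state first via the path 0 → 2 → 8 → 4 on input bba.
No string of length < 3 is accepted (BFS exhausts all shorter strings without reaching an accepting state), and bba is the lexicographically least accepting string of length 3.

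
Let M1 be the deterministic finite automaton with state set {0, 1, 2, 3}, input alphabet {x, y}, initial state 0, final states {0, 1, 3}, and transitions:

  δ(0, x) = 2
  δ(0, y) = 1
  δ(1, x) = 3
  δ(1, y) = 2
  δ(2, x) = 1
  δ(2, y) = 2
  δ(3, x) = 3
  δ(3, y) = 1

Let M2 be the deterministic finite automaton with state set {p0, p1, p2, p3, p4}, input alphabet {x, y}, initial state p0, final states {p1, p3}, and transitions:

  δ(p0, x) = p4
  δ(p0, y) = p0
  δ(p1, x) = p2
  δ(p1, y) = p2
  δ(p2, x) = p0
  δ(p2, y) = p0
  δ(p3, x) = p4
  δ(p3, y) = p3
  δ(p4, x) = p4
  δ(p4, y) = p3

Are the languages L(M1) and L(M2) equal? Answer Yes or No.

The empty string ε is accepted by M1 but rejected by M2.
So L(M1) ≠ L(M2).

No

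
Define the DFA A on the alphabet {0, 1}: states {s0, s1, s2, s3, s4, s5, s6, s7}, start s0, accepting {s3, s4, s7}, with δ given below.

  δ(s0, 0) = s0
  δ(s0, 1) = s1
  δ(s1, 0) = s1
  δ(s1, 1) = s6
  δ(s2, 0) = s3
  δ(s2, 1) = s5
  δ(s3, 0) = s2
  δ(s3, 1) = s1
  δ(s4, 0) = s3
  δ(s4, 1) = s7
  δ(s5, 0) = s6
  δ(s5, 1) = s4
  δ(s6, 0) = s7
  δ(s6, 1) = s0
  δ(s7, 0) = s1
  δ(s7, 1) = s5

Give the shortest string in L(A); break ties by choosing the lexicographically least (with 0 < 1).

110

A breadth-first search from s0 reaches an accepting state first via the path s0 → s1 → s6 → s7 on input 110.
No string of length < 3 is accepted (BFS exhausts all shorter strings without reaching an accepting state), and 110 is the lexicographically least accepting string of length 3.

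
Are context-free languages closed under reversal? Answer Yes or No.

Yes

Reversing the right-hand side of every production of a context-free grammar for L gives a context-free grammar for Lᴿ (induction on derivation length).
So the context-free languages are closed under reversal.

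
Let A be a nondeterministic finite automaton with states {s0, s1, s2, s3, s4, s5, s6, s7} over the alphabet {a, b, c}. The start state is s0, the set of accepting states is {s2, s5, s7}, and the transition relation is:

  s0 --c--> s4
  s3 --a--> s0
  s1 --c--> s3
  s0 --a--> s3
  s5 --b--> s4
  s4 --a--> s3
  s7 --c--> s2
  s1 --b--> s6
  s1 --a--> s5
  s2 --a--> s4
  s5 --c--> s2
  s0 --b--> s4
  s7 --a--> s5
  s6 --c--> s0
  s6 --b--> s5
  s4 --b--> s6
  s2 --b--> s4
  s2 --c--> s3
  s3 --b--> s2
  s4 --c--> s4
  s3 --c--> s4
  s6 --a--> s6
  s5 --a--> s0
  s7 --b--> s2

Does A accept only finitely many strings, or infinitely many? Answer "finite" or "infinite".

State s0 is reachable from the start and can reach an accepting state, and it lies on the cycle s0 → s3 → s0.
Traversing that cycle any number of times yields accepted strings of unbounded length, so the language is infinite.

infinite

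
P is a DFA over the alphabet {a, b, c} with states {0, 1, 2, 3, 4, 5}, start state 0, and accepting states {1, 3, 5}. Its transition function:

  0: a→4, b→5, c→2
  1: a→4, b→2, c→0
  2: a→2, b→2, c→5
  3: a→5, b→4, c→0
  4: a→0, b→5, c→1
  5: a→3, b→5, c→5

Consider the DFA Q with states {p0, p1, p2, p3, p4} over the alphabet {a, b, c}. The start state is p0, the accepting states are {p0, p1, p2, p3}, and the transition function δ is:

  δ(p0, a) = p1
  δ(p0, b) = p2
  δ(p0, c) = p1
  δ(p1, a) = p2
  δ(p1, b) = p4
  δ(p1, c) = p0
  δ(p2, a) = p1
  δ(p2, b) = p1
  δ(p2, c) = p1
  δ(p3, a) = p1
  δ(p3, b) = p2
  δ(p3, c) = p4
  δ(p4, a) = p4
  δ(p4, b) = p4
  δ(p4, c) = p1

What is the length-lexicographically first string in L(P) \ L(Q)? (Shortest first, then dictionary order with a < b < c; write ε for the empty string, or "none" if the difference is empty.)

ab

The string ab is accepted by P but not by Q.
No shorter string lies in the difference, and ab is the lexicographically first length-2 string in L(P) \ L(Q).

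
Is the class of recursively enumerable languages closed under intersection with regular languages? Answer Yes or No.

Yes

First check the input against a DFA for the regular language; if it passes, run the recogniser for L and accept when it does.
So the recursively enumerable languages are closed under intersection with a regular language.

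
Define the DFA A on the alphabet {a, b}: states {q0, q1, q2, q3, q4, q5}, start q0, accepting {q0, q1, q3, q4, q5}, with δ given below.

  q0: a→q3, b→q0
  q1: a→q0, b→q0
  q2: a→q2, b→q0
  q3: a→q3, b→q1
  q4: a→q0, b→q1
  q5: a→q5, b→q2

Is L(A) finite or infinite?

infinite

State q0 is reachable from the start and can reach an accepting state, and it lies on the cycle q0 → q0.
Traversing that cycle any number of times yields accepted strings of unbounded length, so the language is infinite.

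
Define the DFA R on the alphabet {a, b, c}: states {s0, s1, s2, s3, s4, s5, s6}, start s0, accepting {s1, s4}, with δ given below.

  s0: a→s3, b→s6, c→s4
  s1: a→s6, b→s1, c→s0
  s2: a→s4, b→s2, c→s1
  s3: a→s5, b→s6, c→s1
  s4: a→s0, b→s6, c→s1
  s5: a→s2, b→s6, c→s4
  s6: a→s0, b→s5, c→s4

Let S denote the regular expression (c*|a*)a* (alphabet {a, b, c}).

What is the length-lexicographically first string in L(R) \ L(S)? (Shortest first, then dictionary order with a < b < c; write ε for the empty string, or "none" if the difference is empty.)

ac

The string ac is accepted by R but not by S.
No shorter string lies in the difference, and ac is the lexicographically first length-2 string in L(R) \ L(S).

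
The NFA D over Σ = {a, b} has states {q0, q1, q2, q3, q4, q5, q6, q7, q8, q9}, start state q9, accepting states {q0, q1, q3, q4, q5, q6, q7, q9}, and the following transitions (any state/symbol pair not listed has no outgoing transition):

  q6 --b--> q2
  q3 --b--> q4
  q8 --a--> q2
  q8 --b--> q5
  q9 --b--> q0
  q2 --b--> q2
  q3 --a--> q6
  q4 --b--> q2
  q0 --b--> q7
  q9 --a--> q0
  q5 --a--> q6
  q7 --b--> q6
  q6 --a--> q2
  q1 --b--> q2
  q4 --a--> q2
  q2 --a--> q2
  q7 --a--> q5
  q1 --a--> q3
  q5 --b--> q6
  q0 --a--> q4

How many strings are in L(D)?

The useful subgraph on states {q0, q4, q5, q6, q7, q9} is acyclic, so L(D) is finite; the longest accepting path visits 5 useful states, giving maximum string length 4.
Counting accepting paths from q9 by length: 1 of length 0, 2 of length 1, 4 of length 2, 4 of length 3, 4 of length 4. Total 15.

15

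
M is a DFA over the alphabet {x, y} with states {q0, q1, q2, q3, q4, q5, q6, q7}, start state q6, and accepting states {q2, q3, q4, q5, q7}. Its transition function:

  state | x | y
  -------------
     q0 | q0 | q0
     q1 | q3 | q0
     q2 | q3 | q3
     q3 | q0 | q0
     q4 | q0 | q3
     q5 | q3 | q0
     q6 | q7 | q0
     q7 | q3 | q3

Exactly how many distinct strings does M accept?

The useful subgraph on states {q3, q6, q7} is acyclic, so L(M) is finite; the longest accepting path visits 3 useful states, giving maximum string length 2.
Counting accepting paths from q6 by length: 1 of length 1, 2 of length 2. Total 3.

3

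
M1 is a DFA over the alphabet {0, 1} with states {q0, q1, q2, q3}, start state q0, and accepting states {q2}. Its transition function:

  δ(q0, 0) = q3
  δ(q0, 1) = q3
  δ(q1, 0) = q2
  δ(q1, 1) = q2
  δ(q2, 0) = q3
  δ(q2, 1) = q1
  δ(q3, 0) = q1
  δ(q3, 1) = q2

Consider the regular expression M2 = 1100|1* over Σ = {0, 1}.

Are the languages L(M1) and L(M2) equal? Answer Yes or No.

The string 01 is accepted by M1 but rejected by M2.
So L(M1) ≠ L(M2).

No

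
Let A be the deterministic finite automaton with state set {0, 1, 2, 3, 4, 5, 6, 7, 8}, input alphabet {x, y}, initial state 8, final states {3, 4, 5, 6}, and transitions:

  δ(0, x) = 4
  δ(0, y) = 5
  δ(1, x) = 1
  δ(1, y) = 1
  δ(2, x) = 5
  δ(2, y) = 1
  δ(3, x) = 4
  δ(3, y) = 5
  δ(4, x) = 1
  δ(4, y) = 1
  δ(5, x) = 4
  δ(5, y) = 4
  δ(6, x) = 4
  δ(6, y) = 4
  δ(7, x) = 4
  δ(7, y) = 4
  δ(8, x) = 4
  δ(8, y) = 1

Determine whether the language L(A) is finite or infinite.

finite

The useful states (reachable from 8 and able to reach an accepting state) are {4, 8}.
Restricted to these states the transition graph has no cycle, so every accepting path has bounded length and L is finite.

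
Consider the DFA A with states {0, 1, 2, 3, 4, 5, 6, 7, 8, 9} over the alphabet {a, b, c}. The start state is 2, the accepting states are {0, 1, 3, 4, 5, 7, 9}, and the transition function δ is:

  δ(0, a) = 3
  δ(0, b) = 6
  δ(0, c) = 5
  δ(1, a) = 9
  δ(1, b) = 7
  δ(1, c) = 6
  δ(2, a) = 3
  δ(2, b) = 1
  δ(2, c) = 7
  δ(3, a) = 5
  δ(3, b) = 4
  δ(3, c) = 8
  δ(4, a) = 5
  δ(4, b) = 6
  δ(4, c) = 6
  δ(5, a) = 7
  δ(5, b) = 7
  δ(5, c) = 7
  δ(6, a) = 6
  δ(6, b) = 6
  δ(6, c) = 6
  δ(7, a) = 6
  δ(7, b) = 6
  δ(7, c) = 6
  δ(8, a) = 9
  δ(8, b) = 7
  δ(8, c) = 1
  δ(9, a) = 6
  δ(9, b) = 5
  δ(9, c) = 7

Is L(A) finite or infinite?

finite

The useful states (reachable from 2 and able to reach an accepting state) are {1, 2, 3, 4, 5, 7, 8, 9}.
Restricted to these states the transition graph has no cycle, so every accepting path has bounded length and L is finite.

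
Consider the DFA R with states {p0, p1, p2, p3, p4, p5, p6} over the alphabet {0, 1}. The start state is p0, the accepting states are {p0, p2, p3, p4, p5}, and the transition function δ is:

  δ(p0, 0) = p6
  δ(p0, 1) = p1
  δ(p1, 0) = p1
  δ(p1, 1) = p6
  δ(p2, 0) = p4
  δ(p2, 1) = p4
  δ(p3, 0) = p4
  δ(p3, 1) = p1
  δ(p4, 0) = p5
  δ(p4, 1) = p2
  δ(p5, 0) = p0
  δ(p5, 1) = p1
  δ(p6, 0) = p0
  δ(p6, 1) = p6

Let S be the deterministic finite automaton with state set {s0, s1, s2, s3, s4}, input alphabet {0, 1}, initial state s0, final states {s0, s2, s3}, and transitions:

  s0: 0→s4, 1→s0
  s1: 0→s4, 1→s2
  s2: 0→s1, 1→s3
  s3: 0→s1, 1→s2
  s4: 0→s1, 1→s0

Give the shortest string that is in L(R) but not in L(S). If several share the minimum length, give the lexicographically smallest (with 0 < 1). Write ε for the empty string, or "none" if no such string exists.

00

The string 00 is accepted by R but not by S.
No shorter string lies in the difference, and 00 is the lexicographically first length-2 string in L(R) \ L(S).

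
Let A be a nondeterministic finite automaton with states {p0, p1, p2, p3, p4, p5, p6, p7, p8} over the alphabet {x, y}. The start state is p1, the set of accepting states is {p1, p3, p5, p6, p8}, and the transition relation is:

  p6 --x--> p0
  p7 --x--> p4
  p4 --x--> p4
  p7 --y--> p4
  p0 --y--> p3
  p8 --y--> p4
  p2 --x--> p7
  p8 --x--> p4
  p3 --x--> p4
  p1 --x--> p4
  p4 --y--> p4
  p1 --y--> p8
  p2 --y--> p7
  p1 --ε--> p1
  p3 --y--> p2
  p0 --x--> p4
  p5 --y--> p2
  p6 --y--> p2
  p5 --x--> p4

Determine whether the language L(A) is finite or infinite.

finite

The useful states (reachable from p1 and able to reach an accepting state) are {p1, p8}.
Restricted to these states the transition graph has no cycle, so every accepting path has bounded length and L is finite.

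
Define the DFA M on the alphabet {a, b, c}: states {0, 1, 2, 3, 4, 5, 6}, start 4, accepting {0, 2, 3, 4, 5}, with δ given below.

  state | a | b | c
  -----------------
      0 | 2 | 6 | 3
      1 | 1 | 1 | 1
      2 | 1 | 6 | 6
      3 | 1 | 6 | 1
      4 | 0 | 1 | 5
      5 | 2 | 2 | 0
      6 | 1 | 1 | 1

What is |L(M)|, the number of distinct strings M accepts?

10

The useful subgraph on states {0, 2, 3, 4, 5} is acyclic, so L(M) is finite; the longest accepting path visits 4 useful states, giving maximum string length 3.
Counting accepting paths from 4 by length: 1 of length 0, 2 of length 1, 5 of length 2, 2 of length 3. Total 10.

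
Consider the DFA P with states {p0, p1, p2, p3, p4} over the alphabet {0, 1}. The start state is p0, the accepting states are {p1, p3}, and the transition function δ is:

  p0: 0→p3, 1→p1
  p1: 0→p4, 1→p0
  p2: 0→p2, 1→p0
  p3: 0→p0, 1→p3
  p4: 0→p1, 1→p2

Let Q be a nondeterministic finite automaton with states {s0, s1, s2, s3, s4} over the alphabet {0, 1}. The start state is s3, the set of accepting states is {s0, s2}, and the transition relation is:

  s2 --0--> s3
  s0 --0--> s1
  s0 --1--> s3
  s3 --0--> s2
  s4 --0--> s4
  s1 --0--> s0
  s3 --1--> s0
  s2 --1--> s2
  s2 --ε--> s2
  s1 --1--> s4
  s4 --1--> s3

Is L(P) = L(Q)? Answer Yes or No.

Exploring the product automaton P × Q from the start pair (p0, s3), following both machines on each input symbol, reaches 5 state pairs: (p0, s3), (p3, s2), (p1, s0), (p4, s1), (p2, s4).
P accepts in {p1, p3} and Q accepts in {s0, s2}. In every reachable pair the two components are either both accepting — (p3, s2), (p1, s0) — or both non-accepting, so no string is accepted by exactly one of the machines: L(P) \ L(Q) and L(Q) \ L(P) are both empty.
Hence every string is accepted by P iff it is accepted by Q, and the two languages coincide.

Yes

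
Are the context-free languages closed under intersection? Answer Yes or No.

No

{aⁿbⁿcᵐ : m,n≥0} and {aᵐbⁿcⁿ : m,n≥0} are both context-free, but their intersection {aⁿbⁿcⁿ : n≥0} is not (pumping lemma).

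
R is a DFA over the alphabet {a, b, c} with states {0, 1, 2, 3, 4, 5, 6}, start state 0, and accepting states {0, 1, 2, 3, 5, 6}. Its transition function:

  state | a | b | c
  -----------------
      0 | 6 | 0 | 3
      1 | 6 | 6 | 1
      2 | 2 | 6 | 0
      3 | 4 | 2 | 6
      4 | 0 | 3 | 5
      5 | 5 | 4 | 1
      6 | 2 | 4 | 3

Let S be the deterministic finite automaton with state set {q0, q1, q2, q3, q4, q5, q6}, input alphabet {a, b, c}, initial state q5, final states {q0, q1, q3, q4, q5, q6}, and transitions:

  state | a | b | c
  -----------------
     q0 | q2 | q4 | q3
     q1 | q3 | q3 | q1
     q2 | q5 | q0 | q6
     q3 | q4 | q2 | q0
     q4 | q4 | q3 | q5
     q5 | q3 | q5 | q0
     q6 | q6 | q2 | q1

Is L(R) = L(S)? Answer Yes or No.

Exploring the product automaton R × S from the start pair (0, q5), following both machines on each input symbol, reaches 7 state pairs: (0, q5), (6, q3), (3, q0), (2, q4), (4, q2), (5, q6), (1, q1).
R accepts in {0, 1, 2, 3, 5, 6} and S accepts in {q0, q1, q3, q4, q5, q6}. In every reachable pair the two components are either both accepting — (0, q5), (6, q3), (3, q0), (2, q4), (5, q6), (1, q1) — or both non-accepting, so no string is accepted by exactly one of the machines: L(R) \ L(S) and L(S) \ L(R) are both empty.
Hence every string is accepted by R iff it is accepted by S, and the two languages coincide.

Yes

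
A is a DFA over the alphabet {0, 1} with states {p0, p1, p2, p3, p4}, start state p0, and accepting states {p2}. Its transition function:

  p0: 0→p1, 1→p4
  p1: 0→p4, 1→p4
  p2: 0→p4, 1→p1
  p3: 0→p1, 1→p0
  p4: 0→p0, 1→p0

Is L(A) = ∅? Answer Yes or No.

The states reachable from the start state are {p0, p1, p4}.
None of the accepting states {p2} is reachable, so no string is accepted and L(A) = ∅.

Yes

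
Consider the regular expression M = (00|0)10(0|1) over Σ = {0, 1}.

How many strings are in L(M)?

4

The expression has no Kleene star, so L(M) is finite. Expanding the alternatives gives {0100, 0101, 00100, 00101}.
That is 2 of length 4, 2 of length 5: 4 strings in all.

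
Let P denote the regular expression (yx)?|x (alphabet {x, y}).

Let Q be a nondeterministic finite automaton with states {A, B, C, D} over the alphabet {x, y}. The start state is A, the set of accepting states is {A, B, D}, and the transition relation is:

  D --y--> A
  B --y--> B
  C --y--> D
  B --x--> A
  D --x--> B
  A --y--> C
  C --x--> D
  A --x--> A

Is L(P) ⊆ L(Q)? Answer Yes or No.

Converting the expression P to a DFA (subset construction, then merging equivalent states) gives the minimal DFA with states {p0, p1, p2, p3}, start state p0, accepting states {p0, p1} and transitions p0: x→p1, y→p2; p1: x→p3, y→p3; p2: x→p1, y→p3; p3: x→p3, y→p3.
Exploring the product automaton P × Q from the start pair (p0, A), following both machines on each input symbol, reaches 8 state pairs: (p0, A), (p1, A), (p2, C), (p3, A), (p3, C), (p1, D), (p3, D), (p3, B).
P accepts in {p0, p1} and Q accepts in {A, B, D}. The reachable pairs whose P-component is accepting are (p0, A), (p1, A), (p1, D); in each of them the Q-component is accepting too, so the product for L(P) \ L(Q) (P-component accepting, Q-component rejecting) has no reachable accepting pair and the difference is empty.
Hence every string in L(P) is also in L(Q).

Yes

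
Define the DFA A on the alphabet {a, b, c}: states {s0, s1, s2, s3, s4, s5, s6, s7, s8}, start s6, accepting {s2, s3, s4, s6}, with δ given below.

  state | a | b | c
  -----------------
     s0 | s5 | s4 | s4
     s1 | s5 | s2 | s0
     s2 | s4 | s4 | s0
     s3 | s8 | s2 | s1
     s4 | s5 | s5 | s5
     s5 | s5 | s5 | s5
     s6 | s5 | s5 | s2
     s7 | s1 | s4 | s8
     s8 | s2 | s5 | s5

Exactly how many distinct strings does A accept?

The useful subgraph on states {s0, s2, s4, s6} is acyclic, so L(A) is finite; the longest accepting path visits 4 useful states, giving maximum string length 3.
Counting accepting paths from s6 by length: 1 of length 0, 1 of length 1, 2 of length 2, 2 of length 3. Total 6.

6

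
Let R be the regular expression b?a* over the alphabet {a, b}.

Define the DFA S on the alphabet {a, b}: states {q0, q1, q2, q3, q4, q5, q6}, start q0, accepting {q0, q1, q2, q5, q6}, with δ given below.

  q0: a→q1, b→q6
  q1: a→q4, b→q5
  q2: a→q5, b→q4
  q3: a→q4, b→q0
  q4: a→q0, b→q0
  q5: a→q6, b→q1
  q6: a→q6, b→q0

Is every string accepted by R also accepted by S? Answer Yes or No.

No

The string aa is in L(R) but not in L(S).
So L(R) ⊄ L(S).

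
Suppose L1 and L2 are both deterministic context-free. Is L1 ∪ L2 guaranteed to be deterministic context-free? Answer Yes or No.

No

{aⁿbⁿ : n≥0} and {aⁿb²ⁿ : n≥0} are each accepted by a deterministic PDA (push the a's; pop one per b, respectively one per two b's), but their union U is not. Suppose a DPDA M accepted U. Being deterministic, M has a single run on aⁿb²ⁿ, and since aⁿbⁿ ∈ U that run passes through an accepting configuration right after consuming the prefix aⁿbⁿ and then goes on to accept again after n more b's. Build an ordinary (nondeterministic) PDA M′ that simulates M on a's and b's and, at any moment when M is in an accepting state, may switch to a second mode in which it reads only c's, feeding each c to M as a b; M′ accepts when M does. Then M′ accepts aⁱbʲcᵏ (k≥1) exactly when both aⁱbʲ ∈ U and aⁱbʲ⁺ᵏ ∈ U, and checking the four cases (i=j or j=2i, combined with j+k=i or j+k=2i) leaves only i=j=k: so L(M′) ∩ a*b*c⁺ = {aⁿbⁿcⁿ : n≥1} would be context-free, which it is not (pumping lemma) — contradiction. (The union is an unambiguous CFL; it is determinism, not unambiguity, that fails.)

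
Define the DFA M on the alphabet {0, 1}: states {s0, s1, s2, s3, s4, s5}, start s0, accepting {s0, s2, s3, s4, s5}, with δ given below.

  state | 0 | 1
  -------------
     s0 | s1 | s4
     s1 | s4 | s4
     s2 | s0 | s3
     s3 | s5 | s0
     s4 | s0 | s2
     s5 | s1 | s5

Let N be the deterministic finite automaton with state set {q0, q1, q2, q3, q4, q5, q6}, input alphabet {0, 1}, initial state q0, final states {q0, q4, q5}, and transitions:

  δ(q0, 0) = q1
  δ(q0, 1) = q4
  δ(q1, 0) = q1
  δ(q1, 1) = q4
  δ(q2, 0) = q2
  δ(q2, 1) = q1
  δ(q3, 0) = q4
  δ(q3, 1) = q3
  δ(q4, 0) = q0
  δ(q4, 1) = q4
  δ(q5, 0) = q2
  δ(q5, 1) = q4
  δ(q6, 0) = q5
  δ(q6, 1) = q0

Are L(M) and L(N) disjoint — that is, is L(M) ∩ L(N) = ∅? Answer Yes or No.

No

The empty string ε is accepted by both M and N.
Hence L(M) ∩ L(N) ≠ ∅.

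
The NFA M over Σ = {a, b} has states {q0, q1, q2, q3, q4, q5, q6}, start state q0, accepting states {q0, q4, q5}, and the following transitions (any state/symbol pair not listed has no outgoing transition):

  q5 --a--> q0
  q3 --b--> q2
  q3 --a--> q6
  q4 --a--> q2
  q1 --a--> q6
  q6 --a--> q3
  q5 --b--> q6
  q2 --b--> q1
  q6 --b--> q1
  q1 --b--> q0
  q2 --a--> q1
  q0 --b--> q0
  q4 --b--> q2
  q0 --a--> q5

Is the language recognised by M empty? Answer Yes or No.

No

The empty string ε is accepted: the run q0 ends in the accepting state q0.
Since at least one string is accepted, L(M) is not empty.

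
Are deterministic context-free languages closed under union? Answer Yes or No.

{aⁿbⁿ : n≥0} and {aⁿb²ⁿ : n≥0} are each accepted by a deterministic PDA (push the a's; pop one per b, respectively one per two b's), but their union U is not. Suppose a DPDA M accepted U. Being deterministic, M has a single run on aⁿb²ⁿ, and since aⁿbⁿ ∈ U that run passes through an accepting configuration right after consuming the prefix aⁿbⁿ and then goes on to accept again after n more b's. Build an ordinary (nondeterministic) PDA M′ that simulates M on a's and b's and, at any moment when M is in an accepting state, may switch to a second mode in which it reads only c's, feeding each c to M as a b; M′ accepts when M does. Then M′ accepts aⁱbʲcᵏ (k≥1) exactly when both aⁱbʲ ∈ U and aⁱbʲ⁺ᵏ ∈ U, and checking the four cases (i=j or j=2i, combined with j+k=i or j+k=2i) leaves only i=j=k: so L(M′) ∩ a*b*c⁺ = {aⁿbⁿcⁿ : n≥1} would be context-free, which it is not (pumping lemma) — contradiction. (The union is an unambiguous CFL; it is determinism, not unambiguity, that fails.)

No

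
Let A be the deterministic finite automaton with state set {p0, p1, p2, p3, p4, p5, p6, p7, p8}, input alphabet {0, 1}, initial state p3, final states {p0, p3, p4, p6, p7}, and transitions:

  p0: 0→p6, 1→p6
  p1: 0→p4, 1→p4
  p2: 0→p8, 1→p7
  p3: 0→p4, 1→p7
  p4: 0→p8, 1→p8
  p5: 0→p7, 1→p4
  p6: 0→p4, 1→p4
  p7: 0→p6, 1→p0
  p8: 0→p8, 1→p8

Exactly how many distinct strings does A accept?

13

The useful subgraph on states {p0, p3, p4, p6, p7} is acyclic, so L(A) is finite; the longest accepting path visits 5 useful states, giving maximum string length 4.
Counting accepting paths from p3 by length: 1 of length 0, 2 of length 1, 2 of length 2, 4 of length 3, 4 of length 4. Total 13.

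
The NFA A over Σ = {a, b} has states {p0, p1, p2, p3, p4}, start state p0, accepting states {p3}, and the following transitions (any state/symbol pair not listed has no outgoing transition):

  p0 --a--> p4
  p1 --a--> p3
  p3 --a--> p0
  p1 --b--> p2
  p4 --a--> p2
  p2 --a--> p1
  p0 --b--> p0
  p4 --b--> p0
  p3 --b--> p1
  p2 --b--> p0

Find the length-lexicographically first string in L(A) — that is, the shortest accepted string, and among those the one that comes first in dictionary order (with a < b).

A breadth-first search from p0 reaches an accepting state first via the path p0 → p4 → p2 → p1 → p3 on input aaaa.
No string of length < 4 is accepted (BFS exhausts all shorter strings without reaching an accepting state), and aaaa is the lexicographically least accepting string of length 4.

aaaa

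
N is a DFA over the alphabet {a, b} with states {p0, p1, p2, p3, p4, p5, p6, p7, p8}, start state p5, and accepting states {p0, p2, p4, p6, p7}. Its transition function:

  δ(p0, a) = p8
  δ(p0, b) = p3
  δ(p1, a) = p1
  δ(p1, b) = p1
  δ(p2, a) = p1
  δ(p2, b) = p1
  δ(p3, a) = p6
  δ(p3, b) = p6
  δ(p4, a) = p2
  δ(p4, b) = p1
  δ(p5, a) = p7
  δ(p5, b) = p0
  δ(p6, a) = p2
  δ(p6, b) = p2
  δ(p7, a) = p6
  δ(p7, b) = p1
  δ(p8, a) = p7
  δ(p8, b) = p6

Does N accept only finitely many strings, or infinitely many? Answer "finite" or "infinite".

The useful states (reachable from p5 and able to reach an accepting state) are {p0, p2, p3, p5, p6, p7, p8}.
Restricted to these states the transition graph has no cycle, so every accepting path has bounded length and L is finite.

finite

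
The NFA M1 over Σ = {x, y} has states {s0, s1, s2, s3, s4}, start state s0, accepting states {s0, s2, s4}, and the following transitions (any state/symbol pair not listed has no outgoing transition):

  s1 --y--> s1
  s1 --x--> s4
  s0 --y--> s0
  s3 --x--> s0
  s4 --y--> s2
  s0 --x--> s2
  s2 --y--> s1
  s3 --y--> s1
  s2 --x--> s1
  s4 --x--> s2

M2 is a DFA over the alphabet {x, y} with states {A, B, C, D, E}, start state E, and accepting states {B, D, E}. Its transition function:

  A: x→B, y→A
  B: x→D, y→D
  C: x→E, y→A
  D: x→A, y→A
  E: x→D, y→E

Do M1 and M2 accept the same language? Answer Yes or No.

Yes

Exploring the product automaton M1 × M2 from the start pair (s0, E), following both machines on each input symbol, reaches 4 state pairs: (s0, E), (s2, D), (s1, A), (s4, B).
M1 accepts in {s0, s2, s4} and M2 accepts in {B, D, E}. In every reachable pair the two components are either both accepting — (s0, E), (s2, D), (s4, B) — or both non-accepting, so no string is accepted by exactly one of the machines: L(M1) \ L(M2) and L(M2) \ L(M1) are both empty.
Hence every string is accepted by M1 iff it is accepted by M2, and the two languages coincide.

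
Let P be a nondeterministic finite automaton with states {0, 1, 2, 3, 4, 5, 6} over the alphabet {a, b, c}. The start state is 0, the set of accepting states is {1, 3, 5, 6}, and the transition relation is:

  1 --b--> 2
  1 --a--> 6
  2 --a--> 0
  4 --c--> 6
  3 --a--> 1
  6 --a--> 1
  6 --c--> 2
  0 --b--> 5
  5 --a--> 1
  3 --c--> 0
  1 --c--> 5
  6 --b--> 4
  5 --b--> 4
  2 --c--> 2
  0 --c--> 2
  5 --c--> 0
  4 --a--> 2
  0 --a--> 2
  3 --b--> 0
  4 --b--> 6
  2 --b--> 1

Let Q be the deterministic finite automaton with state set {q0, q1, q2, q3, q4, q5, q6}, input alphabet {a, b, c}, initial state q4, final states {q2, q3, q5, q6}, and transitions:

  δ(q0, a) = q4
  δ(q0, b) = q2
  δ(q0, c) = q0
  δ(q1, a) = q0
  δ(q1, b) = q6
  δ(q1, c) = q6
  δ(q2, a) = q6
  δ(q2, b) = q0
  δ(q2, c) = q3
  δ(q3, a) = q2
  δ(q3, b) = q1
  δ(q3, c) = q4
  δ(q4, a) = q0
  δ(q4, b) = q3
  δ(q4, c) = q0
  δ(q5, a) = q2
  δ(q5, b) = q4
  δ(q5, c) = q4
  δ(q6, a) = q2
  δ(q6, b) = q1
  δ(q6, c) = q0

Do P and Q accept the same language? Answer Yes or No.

Exploring the product automaton P × Q from the start pair (0, q4), following both machines on each input symbol, reaches 6 state pairs: (0, q4), (2, q0), (5, q3), (1, q2), (4, q1), (6, q6).
P accepts in {1, 3, 5, 6} and Q accepts in {q2, q3, q5, q6}. In every reachable pair the two components are either both accepting — (5, q3), (1, q2), (6, q6) — or both non-accepting, so no string is accepted by exactly one of the machines: L(P) \ L(Q) and L(Q) \ L(P) are both empty.
Hence every string is accepted by P iff it is accepted by Q, and the two languages coincide.

Yes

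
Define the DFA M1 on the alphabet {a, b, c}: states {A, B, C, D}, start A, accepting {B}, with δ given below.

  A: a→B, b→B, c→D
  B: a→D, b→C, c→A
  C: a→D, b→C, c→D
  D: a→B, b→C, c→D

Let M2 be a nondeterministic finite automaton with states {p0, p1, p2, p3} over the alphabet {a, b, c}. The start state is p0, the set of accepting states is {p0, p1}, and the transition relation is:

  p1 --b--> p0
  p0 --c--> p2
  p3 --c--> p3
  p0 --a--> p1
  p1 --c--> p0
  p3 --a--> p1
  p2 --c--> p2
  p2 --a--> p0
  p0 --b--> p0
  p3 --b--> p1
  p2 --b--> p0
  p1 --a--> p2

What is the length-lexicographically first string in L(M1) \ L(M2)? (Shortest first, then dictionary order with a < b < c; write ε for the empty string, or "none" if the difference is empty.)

The string baa is accepted by M1 but not by M2.
No shorter string lies in the difference, and baa is the lexicographically first length-3 string in L(M1) \ L(M2).

baa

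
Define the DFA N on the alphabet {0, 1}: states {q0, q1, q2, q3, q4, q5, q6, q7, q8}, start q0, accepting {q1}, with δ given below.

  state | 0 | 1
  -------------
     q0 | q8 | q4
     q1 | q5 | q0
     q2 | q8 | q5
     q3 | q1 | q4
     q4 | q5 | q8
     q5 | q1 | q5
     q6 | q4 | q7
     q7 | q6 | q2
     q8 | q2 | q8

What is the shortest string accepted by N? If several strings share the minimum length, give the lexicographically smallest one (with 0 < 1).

A breadth-first search from q0 reaches an accepting state first via the path q0 → q4 → q5 → q1 on input 100.
No string of length < 3 is accepted (BFS exhausts all shorter strings without reaching an accepting state), and 100 is the lexicographically least accepting string of length 3.

100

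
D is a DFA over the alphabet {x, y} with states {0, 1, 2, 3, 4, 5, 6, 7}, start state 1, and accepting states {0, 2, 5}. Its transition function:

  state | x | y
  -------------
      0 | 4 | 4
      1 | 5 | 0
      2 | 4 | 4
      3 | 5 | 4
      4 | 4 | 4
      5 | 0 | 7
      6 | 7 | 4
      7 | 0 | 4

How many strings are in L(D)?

4

The useful subgraph on states {0, 1, 5, 7} is acyclic, so L(D) is finite; the longest accepting path visits 4 useful states, giving maximum string length 3.
Counting accepting paths from 1 by length: 2 of length 1, 1 of length 2, 1 of length 3. Total 4.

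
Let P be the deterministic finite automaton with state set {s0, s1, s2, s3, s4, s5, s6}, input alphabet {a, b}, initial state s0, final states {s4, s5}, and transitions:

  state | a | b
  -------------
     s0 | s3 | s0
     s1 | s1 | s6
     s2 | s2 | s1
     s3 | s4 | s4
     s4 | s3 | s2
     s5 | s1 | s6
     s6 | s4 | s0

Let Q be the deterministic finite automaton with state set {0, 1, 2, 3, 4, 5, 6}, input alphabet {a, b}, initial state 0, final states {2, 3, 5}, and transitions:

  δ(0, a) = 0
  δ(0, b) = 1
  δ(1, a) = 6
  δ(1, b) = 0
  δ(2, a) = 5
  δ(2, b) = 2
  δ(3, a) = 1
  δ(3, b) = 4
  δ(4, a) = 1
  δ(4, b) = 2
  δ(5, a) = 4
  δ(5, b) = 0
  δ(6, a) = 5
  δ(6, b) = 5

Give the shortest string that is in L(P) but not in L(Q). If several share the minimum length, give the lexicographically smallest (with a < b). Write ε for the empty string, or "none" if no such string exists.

aa

The string aa is accepted by P but not by Q.
No shorter string lies in the difference, and aa is the lexicographically first length-2 string in L(P) \ L(Q).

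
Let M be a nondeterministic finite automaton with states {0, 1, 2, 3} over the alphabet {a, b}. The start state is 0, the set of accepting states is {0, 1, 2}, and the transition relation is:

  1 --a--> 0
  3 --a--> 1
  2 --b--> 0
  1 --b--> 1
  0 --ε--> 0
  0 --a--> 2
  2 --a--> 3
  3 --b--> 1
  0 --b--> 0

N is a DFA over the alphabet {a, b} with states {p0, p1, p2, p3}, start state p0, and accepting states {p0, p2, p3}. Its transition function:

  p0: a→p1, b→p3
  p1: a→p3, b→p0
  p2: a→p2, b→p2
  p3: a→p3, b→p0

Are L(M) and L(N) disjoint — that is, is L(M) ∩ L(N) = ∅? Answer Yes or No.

The empty string ε is accepted by both M and N.
Hence L(M) ∩ L(N) ≠ ∅.

No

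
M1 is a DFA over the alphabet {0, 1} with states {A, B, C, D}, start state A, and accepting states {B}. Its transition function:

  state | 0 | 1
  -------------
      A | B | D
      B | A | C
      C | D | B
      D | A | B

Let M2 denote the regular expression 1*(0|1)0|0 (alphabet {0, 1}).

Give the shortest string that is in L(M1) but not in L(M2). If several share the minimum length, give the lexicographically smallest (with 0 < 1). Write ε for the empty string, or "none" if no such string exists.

The string 11 is accepted by M1 but not by M2.
No shorter string lies in the difference, and 11 is the lexicographically first length-2 string in L(M1) \ L(M2).

11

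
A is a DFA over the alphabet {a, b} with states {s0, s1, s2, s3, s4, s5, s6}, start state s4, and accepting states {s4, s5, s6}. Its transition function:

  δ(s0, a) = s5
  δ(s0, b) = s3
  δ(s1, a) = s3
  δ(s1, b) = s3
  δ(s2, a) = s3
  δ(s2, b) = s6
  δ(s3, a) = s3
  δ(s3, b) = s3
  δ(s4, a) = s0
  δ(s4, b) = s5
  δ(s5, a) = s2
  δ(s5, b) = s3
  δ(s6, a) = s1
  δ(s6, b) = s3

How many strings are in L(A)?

5

The useful subgraph on states {s0, s2, s4, s5, s6} is acyclic, so L(A) is finite; the longest accepting path visits 5 useful states, giving maximum string length 4.
Counting accepting paths from s4 by length: 1 of length 0, 1 of length 1, 1 of length 2, 1 of length 3, 1 of length 4. Total 5.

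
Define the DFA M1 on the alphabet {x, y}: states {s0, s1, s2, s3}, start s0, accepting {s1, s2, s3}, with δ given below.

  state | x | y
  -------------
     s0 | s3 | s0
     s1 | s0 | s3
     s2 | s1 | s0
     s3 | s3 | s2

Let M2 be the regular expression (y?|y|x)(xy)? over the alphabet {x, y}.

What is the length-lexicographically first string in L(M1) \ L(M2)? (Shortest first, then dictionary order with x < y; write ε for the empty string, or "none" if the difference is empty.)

The string xx is accepted by M1 but not by M2.
No shorter string lies in the difference, and xx is the lexicographically first length-2 string in L(M1) \ L(M2).

xx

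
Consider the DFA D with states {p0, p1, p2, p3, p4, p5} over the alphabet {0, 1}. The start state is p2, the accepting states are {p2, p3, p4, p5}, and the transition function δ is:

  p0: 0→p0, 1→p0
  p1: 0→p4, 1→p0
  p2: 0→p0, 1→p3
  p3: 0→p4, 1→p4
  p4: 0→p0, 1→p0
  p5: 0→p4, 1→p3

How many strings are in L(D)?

The useful subgraph on states {p2, p3, p4} is acyclic, so L(D) is finite; the longest accepting path visits 3 useful states, giving maximum string length 2.
Counting accepting paths from p2 by length: 1 of length 0, 1 of length 1, 2 of length 2. Total 4.

4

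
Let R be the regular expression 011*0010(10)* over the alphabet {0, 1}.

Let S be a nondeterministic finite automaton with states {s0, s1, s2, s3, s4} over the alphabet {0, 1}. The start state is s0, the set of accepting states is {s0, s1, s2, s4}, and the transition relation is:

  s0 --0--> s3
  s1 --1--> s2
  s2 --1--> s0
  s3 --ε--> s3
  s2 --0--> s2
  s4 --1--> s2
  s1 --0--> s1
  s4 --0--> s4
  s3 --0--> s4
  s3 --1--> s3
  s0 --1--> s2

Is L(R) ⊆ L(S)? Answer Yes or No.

The string 01001010 is in L(R) but not in L(S).
So L(R) ⊄ L(S).

No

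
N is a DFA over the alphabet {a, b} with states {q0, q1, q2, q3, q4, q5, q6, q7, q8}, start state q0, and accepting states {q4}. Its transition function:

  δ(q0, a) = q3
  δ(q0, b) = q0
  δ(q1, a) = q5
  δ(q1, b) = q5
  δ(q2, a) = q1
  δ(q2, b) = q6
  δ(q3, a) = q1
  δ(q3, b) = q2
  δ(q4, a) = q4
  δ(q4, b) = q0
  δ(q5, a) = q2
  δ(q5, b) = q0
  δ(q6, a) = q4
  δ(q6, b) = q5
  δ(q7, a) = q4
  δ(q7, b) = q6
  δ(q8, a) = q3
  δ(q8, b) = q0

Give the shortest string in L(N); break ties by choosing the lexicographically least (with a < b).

abba

A breadth-first search from q0 reaches an accepting state first via the path q0 → q3 → q2 → q6 → q4 on input abba.
No string of length < 4 is accepted (BFS exhausts all shorter strings without reaching an accepting state), and abba is the lexicographically least accepting string of length 4.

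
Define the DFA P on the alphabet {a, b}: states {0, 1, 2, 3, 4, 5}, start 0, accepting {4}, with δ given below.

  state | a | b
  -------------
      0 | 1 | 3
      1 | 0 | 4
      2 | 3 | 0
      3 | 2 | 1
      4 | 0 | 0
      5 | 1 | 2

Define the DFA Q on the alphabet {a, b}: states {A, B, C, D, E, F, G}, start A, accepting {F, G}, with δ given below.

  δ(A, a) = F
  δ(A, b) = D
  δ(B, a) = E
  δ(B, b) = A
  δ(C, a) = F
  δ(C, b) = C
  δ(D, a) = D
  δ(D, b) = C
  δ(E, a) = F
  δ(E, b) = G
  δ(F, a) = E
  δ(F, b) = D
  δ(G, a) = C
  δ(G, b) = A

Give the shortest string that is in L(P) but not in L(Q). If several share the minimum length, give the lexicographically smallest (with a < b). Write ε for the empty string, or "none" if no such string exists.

ab

The string ab is accepted by P but not by Q.
No shorter string lies in the difference, and ab is the lexicographically first length-2 string in L(P) \ L(Q).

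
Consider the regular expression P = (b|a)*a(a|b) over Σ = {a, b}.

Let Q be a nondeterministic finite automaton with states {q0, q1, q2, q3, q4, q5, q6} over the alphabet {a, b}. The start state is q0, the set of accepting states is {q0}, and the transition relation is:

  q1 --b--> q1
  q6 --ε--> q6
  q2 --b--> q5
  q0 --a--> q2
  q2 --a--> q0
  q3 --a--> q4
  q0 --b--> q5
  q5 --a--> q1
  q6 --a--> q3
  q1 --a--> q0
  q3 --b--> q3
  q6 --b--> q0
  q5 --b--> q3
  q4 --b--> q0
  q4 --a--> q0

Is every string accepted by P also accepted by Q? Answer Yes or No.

No

The string ab is in L(P) but not in L(Q).
So L(P) ⊄ L(Q).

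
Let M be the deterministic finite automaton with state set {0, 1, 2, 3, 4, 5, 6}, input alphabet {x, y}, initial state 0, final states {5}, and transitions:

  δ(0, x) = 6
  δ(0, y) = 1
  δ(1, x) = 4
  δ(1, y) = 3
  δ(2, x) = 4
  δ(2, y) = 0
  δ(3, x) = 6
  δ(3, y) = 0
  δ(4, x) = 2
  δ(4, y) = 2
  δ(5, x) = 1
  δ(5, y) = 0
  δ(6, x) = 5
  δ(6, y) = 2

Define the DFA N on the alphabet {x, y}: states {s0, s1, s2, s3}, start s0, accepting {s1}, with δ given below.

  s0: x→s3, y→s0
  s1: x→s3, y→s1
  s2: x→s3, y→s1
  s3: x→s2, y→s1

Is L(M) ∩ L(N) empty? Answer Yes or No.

Exploring the product automaton M × N from the start pair (0, s0), following both machines on each input symbol, reaches 14 state pairs: (0, s0), (6, s3), (1, s0), (5, s2), (2, s1), (4, s3), (3, s0), (1, s3), (0, s1), (2, s2), (4, s2), (3, s1), (1, s1), (2, s3).
M accepts in {5} and N accepts in {s1}; no reachable pair has both components accepting, so no string drives both machines to acceptance simultaneously and L(M) ∩ L(N) = ∅.
So no string is accepted by both, and the intersection is empty.

Yes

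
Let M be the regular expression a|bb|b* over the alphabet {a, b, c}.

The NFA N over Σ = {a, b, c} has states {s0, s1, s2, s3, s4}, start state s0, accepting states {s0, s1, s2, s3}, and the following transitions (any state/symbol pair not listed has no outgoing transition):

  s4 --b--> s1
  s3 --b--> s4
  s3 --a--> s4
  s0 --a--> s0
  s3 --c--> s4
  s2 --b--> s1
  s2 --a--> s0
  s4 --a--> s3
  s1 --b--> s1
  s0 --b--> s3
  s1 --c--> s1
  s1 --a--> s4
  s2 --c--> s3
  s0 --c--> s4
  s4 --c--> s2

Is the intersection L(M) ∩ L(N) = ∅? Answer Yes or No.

No

The empty string ε is accepted by both M and N.
Hence L(M) ∩ L(N) ≠ ∅.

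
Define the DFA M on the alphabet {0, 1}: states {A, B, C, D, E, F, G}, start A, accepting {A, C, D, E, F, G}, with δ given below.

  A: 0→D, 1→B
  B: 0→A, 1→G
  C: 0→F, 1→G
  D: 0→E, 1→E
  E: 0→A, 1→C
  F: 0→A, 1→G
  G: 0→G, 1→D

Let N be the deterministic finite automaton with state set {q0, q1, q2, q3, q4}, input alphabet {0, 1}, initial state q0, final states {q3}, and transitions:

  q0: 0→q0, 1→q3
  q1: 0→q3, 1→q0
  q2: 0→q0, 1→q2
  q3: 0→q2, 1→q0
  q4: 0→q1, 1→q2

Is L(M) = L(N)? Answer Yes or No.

The empty string ε is accepted by M but rejected by N.
So L(M) ≠ L(N).

No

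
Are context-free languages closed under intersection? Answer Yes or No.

No

{aⁿbⁿcᵐ : m,n≥0} and {aᵐbⁿcⁿ : m,n≥0} are both context-free, but their intersection {aⁿbⁿcⁿ : n≥0} is not (pumping lemma).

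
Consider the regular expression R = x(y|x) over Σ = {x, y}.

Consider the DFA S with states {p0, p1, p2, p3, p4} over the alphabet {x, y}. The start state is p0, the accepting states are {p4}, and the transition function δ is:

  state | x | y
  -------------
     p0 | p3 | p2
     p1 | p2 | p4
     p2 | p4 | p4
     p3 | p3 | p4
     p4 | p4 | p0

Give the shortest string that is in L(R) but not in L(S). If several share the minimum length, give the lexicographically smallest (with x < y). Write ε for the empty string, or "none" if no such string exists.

The string xx is accepted by R but not by S.
No shorter string lies in the difference, and xx is the lexicographically first length-2 string in L(R) \ L(S).

xx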